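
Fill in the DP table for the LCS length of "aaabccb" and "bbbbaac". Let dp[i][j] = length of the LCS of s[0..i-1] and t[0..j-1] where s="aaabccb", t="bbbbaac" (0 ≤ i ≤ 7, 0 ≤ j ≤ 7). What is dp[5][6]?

2

   ''  b  b  b  b  a  a  c
''  0  0  0  0  0  0  0  0
 a  0  0  0  0  0  1  1  1
 a  0  0  0  0  0  1  2  2
 a  0  0  0  0  0  1  2  2
 b  0  1  1  1  1  1  2  2
 c  0  1  1  1  1  1  2  3
 c  0  1  1  1  1  1  2  3
 b  0  1  2  2  2  2  2  3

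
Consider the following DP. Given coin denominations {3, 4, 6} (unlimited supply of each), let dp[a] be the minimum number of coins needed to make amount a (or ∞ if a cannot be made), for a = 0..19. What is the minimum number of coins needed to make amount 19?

 a  0  1  2  3  4  5  6  7  8  9 10 11 12 13 14 15 16 17 18 19
dp  0  -  -  1  1  -  1  2  2  2  2  3  2  3  3  3  3  4  3  4
(- denotes ∞ / unreachable)

4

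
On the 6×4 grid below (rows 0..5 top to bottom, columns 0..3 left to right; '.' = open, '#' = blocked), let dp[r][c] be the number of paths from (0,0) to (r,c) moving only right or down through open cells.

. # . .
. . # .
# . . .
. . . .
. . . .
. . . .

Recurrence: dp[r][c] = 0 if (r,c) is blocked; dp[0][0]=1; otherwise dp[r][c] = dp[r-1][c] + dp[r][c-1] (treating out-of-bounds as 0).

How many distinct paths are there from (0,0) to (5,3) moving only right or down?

10

r\c   0   1   2   3
  0   1   0   0   0
  1   1   1   0   0
  2   0   1   1   1
  3   0   1   2   3
  4   0   1   3   6
  5   0   1   4  10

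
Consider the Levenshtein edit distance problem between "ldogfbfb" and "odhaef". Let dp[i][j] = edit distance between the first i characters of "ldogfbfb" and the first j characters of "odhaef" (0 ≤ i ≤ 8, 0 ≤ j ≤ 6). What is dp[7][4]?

6

   ''  o  d  h  a  e  f
''  0  1  2  3  4  5  6
 l  1  1  2  3  4  5  6
 d  2  2  1  2  3  4  5
 o  3  2  2  2  3  4  5
 g  4  3  3  3  3  4  5
 f  5  4  4  4  4  4  4
 b  6  5  5  5  5  5  5
 f  7  6  6  6  6  6  5
 b  8  7  7  7  7  7  6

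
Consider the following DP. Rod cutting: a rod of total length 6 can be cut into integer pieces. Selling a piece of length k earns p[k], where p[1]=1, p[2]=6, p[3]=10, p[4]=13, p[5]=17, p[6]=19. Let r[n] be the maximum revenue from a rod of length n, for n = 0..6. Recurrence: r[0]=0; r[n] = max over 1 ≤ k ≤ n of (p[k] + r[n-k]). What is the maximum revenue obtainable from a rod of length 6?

20

   n    0    1    2    3    4    5    6
r[n]    0    1    6   10   13   17   20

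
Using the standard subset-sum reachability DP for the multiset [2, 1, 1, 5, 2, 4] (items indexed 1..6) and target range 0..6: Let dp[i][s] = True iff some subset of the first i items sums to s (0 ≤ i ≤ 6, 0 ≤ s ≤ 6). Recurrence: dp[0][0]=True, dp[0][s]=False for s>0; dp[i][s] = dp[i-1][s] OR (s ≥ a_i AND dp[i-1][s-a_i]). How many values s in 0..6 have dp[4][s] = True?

7

i\s   0   1   2   3   4   5   6
  0   T   F   F   F   F   F   F
  1   T   F   T   F   F   F   F
  2   T   T   T   T   F   F   F
  3   T   T   T   T   T   F   F
  4   T   T   T   T   T   T   T
  5   T   T   T   T   T   T   T
  6   T   T   T   T   T   T   T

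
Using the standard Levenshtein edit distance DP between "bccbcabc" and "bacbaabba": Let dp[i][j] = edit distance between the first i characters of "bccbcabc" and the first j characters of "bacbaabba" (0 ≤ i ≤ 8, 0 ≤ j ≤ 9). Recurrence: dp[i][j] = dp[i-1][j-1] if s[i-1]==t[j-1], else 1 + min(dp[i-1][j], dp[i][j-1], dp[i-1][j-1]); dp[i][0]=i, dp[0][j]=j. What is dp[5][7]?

   ''  b  a  c  b  a  a  b  b  a
''  0  1  2  3  4  5  6  7  8  9
 b  1  0  1  2  3  4  5  6  7  8
 c  2  1  1  1  2  3  4  5  6  7
 c  3  2  2  1  2  3  4  5  6  7
 b  4  3  3  2  1  2  3  4  5  6
 c  5  4  4  3  2  2  3  4  5  6
 a  6  5  4  4  3  2  2  3  4  5
 b  7  6  5  5  4  3  3  2  3  4
 c  8  7  6  5  5  4  4  3  3  4

4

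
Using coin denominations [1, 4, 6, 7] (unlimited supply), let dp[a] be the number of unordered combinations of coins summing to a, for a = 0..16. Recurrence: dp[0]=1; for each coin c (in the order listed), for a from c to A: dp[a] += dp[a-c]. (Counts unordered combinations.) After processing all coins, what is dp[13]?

after  coin     0     1     2     3     4     5     6     7     8     9    10    11    12    13    14    15    16
          1     1     1     1     1     1     1     1     1     1     1     1     1     1     1     1     1     1
          4     1     1     1     1     2     2     2     2     3     3     3     3     4     4     4     4     5
          6     1     1     1     1     2     2     3     3     4     4     5     5     7     7     8     8    10
          7     1     1     1     1     2     2     3     4     5     5     6     7     9    10    12    13    15

10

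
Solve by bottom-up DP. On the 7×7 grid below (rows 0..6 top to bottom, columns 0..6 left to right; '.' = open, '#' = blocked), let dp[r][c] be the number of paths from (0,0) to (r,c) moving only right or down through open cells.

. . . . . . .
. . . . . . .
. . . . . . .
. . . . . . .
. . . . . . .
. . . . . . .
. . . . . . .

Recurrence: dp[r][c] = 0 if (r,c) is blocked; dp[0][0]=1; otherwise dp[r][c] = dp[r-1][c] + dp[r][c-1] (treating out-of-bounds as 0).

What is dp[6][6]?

924

r\c   0   1   2   3   4   5   6
  0   1   1   1   1   1   1   1
  1   1   2   3   4   5   6   7
  2   1   3   6  10  15  21  28
  3   1   4  10  20  35  56  84
  4   1   5  15  35  70 126 210
  5   1   6  21  56 126 252 462
  6   1   7  28  84 210 462 924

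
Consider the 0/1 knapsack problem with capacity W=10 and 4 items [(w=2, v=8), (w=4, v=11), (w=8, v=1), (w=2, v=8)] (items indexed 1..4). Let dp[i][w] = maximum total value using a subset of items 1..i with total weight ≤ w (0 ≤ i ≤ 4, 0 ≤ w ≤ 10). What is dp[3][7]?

i\w   0   1   2   3   4   5   6   7   8   9  10
  0   0   0   0   0   0   0   0   0   0   0   0
  1   0   0   8   8   8   8   8   8   8   8   8
  2   0   0   8   8  11  11  19  19  19  19  19
  3   0   0   8   8  11  11  19  19  19  19  19
  4   0   0   8   8  16  16  19  19  27  27  27

19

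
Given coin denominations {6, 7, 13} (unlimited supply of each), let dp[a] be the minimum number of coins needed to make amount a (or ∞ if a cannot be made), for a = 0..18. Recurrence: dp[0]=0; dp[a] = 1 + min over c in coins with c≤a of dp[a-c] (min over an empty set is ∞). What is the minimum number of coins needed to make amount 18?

 a  0  1  2  3  4  5  6  7  8  9 10 11 12 13 14 15 16 17 18
dp  0  -  -  -  -  -  1  1  -  -  -  -  2  1  2  -  -  -  3
(- denotes ∞ / unreachable)

3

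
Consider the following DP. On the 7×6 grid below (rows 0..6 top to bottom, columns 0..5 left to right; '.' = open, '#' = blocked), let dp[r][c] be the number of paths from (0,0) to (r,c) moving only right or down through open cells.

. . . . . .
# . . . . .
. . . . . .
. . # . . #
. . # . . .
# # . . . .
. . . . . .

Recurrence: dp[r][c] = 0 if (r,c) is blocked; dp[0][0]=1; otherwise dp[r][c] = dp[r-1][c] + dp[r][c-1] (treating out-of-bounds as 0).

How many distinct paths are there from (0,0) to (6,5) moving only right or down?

r\c   0   1   2   3   4   5
  0   1   1   1   1   1   1
  1   0   1   2   3   4   5
  2   0   1   3   6  10  15
  3   0   1   0   6  16   0
  4   0   1   0   6  22  22
  5   0   0   0   6  28  50
  6   0   0   0   6  34  84

84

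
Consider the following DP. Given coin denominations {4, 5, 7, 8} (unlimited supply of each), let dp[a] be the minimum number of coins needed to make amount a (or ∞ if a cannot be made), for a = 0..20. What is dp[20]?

 a  0  1  2  3  4  5  6  7  8  9 10 11 12 13 14 15 16 17 18 19 20
dp  0  -  -  -  1  1  -  1  1  2  2  2  2  2  2  2  2  3  3  3  3
(- denotes ∞ / unreachable)

3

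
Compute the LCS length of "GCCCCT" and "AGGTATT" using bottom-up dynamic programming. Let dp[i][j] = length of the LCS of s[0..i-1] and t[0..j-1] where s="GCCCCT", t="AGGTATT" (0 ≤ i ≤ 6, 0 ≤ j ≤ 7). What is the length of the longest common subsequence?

   ''  A  G  G  T  A  T  T
''  0  0  0  0  0  0  0  0
 G  0  0  1  1  1  1  1  1
 C  0  0  1  1  1  1  1  1
 C  0  0  1  1  1  1  1  1
 C  0  0  1  1  1  1  1  1
 C  0  0  1  1  1  1  1  1
 T  0  0  1  1  2  2  2  2

2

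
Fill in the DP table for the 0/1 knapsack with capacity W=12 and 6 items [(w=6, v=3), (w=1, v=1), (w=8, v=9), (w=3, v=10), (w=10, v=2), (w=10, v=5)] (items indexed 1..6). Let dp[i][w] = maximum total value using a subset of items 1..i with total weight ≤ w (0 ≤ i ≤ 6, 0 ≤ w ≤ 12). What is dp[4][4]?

i\w   0   1   2   3   4   5   6   7   8   9  10  11  12
  0   0   0   0   0   0   0   0   0   0   0   0   0   0
  1   0   0   0   0   0   0   3   3   3   3   3   3   3
  2   0   1   1   1   1   1   3   4   4   4   4   4   4
  3   0   1   1   1   1   1   3   4   9  10  10  10  10
  4   0   1   1  10  11  11  11  11  11  13  14  19  20
  5   0   1   1  10  11  11  11  11  11  13  14  19  20
  6   0   1   1  10  11  11  11  11  11  13  14  19  20

11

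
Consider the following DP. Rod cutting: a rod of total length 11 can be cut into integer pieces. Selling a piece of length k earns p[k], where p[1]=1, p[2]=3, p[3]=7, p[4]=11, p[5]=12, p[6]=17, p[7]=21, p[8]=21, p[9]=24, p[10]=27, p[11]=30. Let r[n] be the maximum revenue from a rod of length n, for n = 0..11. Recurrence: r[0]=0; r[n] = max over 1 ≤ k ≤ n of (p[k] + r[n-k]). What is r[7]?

   n    0    1    2    3    4    5    6    7    8    9   10   11
r[n]    0    1    3    7   11   12   17   21   22   24   28   32

21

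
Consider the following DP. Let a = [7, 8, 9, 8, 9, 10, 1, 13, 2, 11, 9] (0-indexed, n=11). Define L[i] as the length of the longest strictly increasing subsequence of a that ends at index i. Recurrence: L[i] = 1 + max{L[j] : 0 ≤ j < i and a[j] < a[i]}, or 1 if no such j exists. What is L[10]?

   i    0    1    2    3    4    5    6    7    8    9   10
a[i]    7    8    9    8    9   10    1   13    2   11    9
L[i]    1    2    3    2    3    4    1    5    2    5    3

3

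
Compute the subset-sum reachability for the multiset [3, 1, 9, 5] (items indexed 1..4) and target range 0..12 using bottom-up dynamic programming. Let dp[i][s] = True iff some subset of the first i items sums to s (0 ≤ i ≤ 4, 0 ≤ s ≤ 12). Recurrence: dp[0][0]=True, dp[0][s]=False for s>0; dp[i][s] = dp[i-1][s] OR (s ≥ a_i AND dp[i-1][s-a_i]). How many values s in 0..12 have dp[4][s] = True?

i\s   0   1   2   3   4   5   6   7   8   9  10  11  12
  0   T   F   F   F   F   F   F   F   F   F   F   F   F
  1   T   F   F   T   F   F   F   F   F   F   F   F   F
  2   T   T   F   T   T   F   F   F   F   F   F   F   F
  3   T   T   F   T   T   F   F   F   F   T   T   F   T
  4   T   T   F   T   T   T   T   F   T   T   T   F   T

10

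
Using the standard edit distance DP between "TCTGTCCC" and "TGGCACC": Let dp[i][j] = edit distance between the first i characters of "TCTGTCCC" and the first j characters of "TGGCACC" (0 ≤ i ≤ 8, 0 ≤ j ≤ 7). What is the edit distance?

4

   ''  T  G  G  C  A  C  C
''  0  1  2  3  4  5  6  7
 T  1  0  1  2  3  4  5  6
 C  2  1  1  2  2  3  4  5
 T  3  2  2  2  3  3  4  5
 G  4  3  2  2  3  4  4  5
 T  5  4  3  3  3  4  5  5
 C  6  5  4  4  3  4  4  5
 C  7  6  5  5  4  4  4  4
 C  8  7  6  6  5  5  4  4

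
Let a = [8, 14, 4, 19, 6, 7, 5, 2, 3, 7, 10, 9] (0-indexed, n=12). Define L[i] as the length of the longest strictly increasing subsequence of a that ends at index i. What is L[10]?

4

   i    0    1    2    3    4    5    6    7    8    9   10   11
a[i]    8   14    4   19    6    7    5    2    3    7   10    9
L[i]    1    2    1    3    2    3    2    1    2    3    4    4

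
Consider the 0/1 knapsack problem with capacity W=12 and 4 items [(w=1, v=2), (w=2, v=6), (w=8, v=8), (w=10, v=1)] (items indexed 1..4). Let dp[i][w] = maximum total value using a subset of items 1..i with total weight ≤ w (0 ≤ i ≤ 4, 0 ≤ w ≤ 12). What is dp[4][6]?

i\w   0   1   2   3   4   5   6   7   8   9  10  11  12
  0   0   0   0   0   0   0   0   0   0   0   0   0   0
  1   0   2   2   2   2   2   2   2   2   2   2   2   2
  2   0   2   6   8   8   8   8   8   8   8   8   8   8
  3   0   2   6   8   8   8   8   8   8  10  14  16  16
  4   0   2   6   8   8   8   8   8   8  10  14  16  16

8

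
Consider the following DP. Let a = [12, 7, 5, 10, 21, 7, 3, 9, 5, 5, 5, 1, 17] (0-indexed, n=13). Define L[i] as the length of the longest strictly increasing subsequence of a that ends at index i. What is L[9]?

   i    0    1    2    3    4    5    6    7    8    9   10   11   12
a[i]   12    7    5   10   21    7    3    9    5    5    5    1   17
L[i]    1    1    1    2    3    2    1    3    2    2    2    1    4

2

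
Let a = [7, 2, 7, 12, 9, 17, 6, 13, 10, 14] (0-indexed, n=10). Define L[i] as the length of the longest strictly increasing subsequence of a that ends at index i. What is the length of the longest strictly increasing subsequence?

5

   i    0    1    2    3    4    5    6    7    8    9
a[i]    7    2    7   12    9   17    6   13   10   14
L[i]    1    1    2    3    3    4    2    4    4    5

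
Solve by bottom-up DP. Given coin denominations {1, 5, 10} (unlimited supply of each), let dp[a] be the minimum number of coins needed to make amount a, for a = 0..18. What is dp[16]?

 a  0  1  2  3  4  5  6  7  8  9 10 11 12 13 14 15 16 17 18
dp  0  1  2  3  4  1  2  3  4  5  1  2  3  4  5  2  3  4  5

3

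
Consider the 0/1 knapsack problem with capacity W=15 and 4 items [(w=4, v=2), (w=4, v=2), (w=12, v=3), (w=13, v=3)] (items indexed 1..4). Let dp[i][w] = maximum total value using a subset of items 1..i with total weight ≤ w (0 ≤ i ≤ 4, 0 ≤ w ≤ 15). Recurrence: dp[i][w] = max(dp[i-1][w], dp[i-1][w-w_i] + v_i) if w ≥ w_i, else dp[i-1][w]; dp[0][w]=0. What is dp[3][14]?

4

i\w   0   1   2   3   4   5   6   7   8   9  10  11  12  13  14  15
  0   0   0   0   0   0   0   0   0   0   0   0   0   0   0   0   0
  1   0   0   0   0   2   2   2   2   2   2   2   2   2   2   2   2
  2   0   0   0   0   2   2   2   2   4   4   4   4   4   4   4   4
  3   0   0   0   0   2   2   2   2   4   4   4   4   4   4   4   4
  4   0   0   0   0   2   2   2   2   4   4   4   4   4   4   4   4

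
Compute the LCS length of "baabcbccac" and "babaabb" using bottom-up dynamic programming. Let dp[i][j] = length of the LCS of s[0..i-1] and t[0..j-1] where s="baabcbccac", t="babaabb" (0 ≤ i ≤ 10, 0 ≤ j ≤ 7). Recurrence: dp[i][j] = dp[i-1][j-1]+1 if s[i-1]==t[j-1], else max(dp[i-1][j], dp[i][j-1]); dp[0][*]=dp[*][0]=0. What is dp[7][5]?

   ''  b  a  b  a  a  b  b
''  0  0  0  0  0  0  0  0
 b  0  1  1  1  1  1  1  1
 a  0  1  2  2  2  2  2  2
 a  0  1  2  2  3  3  3  3
 b  0  1  2  3  3  3  4  4
 c  0  1  2  3  3  3  4  4
 b  0  1  2  3  3  3  4  5
 c  0  1  2  3  3  3  4  5
 c  0  1  2  3  3  3  4  5
 a  0  1  2  3  4  4  4  5
 c  0  1  2  3  4  4  4  5

3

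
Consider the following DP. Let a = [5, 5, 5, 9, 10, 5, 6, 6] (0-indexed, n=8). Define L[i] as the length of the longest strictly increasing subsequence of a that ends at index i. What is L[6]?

2

   i    0    1    2    3    4    5    6    7
a[i]    5    5    5    9   10    5    6    6
L[i]    1    1    1    2    3    1    2    2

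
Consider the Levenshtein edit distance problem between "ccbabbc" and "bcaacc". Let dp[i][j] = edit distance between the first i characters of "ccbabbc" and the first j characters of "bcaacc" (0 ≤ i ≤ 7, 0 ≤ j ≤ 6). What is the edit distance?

   ''  b  c  a  a  c  c
''  0  1  2  3  4  5  6
 c  1  1  1  2  3  4  5
 c  2  2  1  2  3  3  4
 b  3  2  2  2  3  4  4
 a  4  3  3  2  2  3  4
 b  5  4  4  3  3  3  4
 b  6  5  5  4  4  4  4
 c  7  6  5  5  5  4  4

4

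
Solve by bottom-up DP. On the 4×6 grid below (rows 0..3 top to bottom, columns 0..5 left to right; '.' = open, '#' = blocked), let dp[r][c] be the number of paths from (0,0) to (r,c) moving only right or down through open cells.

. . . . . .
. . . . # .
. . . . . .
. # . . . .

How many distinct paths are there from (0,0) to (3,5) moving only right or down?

r\c   0   1   2   3   4   5
  0   1   1   1   1   1   1
  1   1   2   3   4   0   1
  2   1   3   6  10  10  11
  3   1   0   6  16  26  37

37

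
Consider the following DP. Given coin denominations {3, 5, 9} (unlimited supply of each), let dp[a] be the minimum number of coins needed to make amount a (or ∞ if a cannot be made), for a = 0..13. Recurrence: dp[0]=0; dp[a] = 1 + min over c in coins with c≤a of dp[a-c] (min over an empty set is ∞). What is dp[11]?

3

 a  0  1  2  3  4  5  6  7  8  9 10 11 12 13
dp  0  -  -  1  -  1  2  -  2  1  2  3  2  3
(- denotes ∞ / unreachable)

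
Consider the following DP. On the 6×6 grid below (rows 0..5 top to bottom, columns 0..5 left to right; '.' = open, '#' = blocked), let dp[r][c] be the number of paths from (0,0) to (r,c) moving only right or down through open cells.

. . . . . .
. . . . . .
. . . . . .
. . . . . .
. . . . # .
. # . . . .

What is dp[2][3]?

10

r\c   0   1   2   3   4   5
  0   1   1   1   1   1   1
  1   1   2   3   4   5   6
  2   1   3   6  10  15  21
  3   1   4  10  20  35  56
  4   1   5  15  35   0  56
  5   1   0  15  50  50 106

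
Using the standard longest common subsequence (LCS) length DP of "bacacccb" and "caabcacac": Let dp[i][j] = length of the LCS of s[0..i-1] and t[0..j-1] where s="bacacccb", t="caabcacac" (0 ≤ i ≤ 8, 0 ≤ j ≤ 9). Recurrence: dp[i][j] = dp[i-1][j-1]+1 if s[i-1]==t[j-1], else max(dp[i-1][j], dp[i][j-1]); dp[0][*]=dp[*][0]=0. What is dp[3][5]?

2

   ''  c  a  a  b  c  a  c  a  c
''  0  0  0  0  0  0  0  0  0  0
 b  0  0  0  0  1  1  1  1  1  1
 a  0  0  1  1  1  1  2  2  2  2
 c  0  1  1  1  1  2  2  3  3  3
 a  0  1  2  2  2  2  3  3  4  4
 c  0  1  2  2  2  3  3  4  4  5
 c  0  1  2  2  2  3  3  4  4  5
 c  0  1  2  2  2  3  3  4  4  5
 b  0  1  2  2  3  3  3  4  4  5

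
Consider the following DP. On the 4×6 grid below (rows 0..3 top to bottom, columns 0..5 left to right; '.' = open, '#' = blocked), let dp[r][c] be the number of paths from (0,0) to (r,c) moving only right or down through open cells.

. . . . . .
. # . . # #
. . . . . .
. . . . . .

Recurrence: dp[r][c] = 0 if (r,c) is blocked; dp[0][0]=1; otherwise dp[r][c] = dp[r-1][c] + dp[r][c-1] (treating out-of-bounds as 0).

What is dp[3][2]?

r\c   0   1   2   3   4   5
  0   1   1   1   1   1   1
  1   1   0   1   2   0   0
  2   1   1   2   4   4   4
  3   1   2   4   8  12  16

4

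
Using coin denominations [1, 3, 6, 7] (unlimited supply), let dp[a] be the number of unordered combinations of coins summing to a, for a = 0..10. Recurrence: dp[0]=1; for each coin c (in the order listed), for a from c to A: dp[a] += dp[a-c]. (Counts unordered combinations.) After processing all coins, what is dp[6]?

4

after  coin     0     1     2     3     4     5     6     7     8     9    10
          1     1     1     1     1     1     1     1     1     1     1     1
          3     1     1     1     2     2     2     3     3     3     4     4
          6     1     1     1     2     2     2     4     4     4     6     6
          7     1     1     1     2     2     2     4     5     5     7     8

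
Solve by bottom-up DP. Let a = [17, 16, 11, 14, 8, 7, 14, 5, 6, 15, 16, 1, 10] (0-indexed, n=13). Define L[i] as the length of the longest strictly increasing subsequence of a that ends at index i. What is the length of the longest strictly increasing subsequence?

4

   i    0    1    2    3    4    5    6    7    8    9   10   11   12
a[i]   17   16   11   14    8    7   14    5    6   15   16    1   10
L[i]    1    1    1    2    1    1    2    1    2    3    4    1    3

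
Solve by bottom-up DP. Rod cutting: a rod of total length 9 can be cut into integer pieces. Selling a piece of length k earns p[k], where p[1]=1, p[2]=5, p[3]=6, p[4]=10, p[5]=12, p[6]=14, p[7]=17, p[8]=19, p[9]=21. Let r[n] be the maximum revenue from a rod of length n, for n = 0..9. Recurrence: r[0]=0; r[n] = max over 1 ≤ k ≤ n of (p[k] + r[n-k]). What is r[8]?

   n    0    1    2    3    4    5    6    7    8    9
r[n]    0    1    5    6   10   12   15   17   20   22

20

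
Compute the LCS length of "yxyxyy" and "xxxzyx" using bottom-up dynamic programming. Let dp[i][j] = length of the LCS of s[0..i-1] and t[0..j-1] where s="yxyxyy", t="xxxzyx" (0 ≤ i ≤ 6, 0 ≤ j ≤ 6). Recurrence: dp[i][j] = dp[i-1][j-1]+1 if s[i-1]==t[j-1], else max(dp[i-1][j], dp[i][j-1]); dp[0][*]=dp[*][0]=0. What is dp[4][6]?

   ''  x  x  x  z  y  x
''  0  0  0  0  0  0  0
 y  0  0  0  0  0  1  1
 x  0  1  1  1  1  1  2
 y  0  1  1  1  1  2  2
 x  0  1  2  2  2  2  3
 y  0  1  2  2  2  3  3
 y  0  1  2  2  2  3  3

3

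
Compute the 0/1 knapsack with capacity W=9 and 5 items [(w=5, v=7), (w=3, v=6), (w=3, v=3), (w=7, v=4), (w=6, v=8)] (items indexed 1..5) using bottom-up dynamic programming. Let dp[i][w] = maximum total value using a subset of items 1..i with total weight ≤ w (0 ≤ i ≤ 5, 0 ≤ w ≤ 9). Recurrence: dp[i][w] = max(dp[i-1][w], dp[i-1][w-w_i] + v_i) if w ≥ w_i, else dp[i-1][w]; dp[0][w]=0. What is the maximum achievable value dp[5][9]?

14

i\w   0   1   2   3   4   5   6   7   8   9
  0   0   0   0   0   0   0   0   0   0   0
  1   0   0   0   0   0   7   7   7   7   7
  2   0   0   0   6   6   7   7   7  13  13
  3   0   0   0   6   6   7   9   9  13  13
  4   0   0   0   6   6   7   9   9  13  13
  5   0   0   0   6   6   7   9   9  13  14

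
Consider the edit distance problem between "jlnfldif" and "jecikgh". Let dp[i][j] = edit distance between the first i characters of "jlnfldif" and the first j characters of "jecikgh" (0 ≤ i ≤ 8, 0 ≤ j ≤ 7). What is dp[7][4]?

   ''  j  e  c  i  k  g  h
''  0  1  2  3  4  5  6  7
 j  1  0  1  2  3  4  5  6
 l  2  1  1  2  3  4  5  6
 n  3  2  2  2  3  4  5  6
 f  4  3  3  3  3  4  5  6
 l  5  4  4  4  4  4  5  6
 d  6  5  5  5  5  5  5  6
 i  7  6  6  6  5  6  6  6
 f  8  7  7  7  6  6  7  7

5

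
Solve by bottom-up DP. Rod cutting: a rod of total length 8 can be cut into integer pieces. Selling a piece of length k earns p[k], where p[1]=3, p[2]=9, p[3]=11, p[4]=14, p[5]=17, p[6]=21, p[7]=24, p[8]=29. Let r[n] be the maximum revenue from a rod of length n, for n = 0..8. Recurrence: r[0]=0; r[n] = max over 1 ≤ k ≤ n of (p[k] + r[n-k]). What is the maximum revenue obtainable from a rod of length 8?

   n    0    1    2    3    4    5    6    7    8
r[n]    0    3    9   12   18   21   27   30   36

36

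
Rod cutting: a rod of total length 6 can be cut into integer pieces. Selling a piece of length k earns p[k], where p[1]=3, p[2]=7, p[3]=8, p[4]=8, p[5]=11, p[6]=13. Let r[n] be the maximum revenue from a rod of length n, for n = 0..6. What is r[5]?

   n    0    1    2    3    4    5    6
r[n]    0    3    7   10   14   17   21

17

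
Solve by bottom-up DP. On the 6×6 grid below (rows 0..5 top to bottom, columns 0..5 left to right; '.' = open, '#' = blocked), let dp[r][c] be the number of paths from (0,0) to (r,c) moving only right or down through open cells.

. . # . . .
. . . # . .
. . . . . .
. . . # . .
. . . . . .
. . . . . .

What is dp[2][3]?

r\c   0   1   2   3   4   5
  0   1   1   0   0   0   0
  1   1   2   2   0   0   0
  2   1   3   5   5   5   5
  3   1   4   9   0   5  10
  4   1   5  14  14  19  29
  5   1   6  20  34  53  82

5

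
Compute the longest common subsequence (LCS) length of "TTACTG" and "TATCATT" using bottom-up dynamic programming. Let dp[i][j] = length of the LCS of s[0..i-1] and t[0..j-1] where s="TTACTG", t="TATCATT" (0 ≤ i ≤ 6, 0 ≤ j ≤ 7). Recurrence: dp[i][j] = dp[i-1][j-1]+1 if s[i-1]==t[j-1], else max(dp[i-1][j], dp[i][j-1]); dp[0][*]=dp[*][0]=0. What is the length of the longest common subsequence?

4

   ''  T  A  T  C  A  T  T
''  0  0  0  0  0  0  0  0
 T  0  1  1  1  1  1  1  1
 T  0  1  1  2  2  2  2  2
 A  0  1  2  2  2  3  3  3
 C  0  1  2  2  3  3  3  3
 T  0  1  2  3  3  3  4  4
 G  0  1  2  3  3  3  4  4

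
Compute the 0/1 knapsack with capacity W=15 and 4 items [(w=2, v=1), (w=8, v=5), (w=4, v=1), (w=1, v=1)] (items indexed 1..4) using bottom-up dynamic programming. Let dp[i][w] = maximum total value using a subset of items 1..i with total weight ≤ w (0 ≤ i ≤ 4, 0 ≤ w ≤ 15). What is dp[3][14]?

i\w   0   1   2   3   4   5   6   7   8   9  10  11  12  13  14  15
  0   0   0   0   0   0   0   0   0   0   0   0   0   0   0   0   0
  1   0   0   1   1   1   1   1   1   1   1   1   1   1   1   1   1
  2   0   0   1   1   1   1   1   1   5   5   6   6   6   6   6   6
  3   0   0   1   1   1   1   2   2   5   5   6   6   6   6   7   7
  4   0   1   1   2   2   2   2   3   5   6   6   7   7   7   7   8

7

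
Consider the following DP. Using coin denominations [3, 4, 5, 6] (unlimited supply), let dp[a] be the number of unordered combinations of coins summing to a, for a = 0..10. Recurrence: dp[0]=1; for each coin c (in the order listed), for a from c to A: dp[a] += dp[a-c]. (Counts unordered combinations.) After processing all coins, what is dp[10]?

after  coin     0     1     2     3     4     5     6     7     8     9    10
          3     1     0     0     1     0     0     1     0     0     1     0
          4     1     0     0     1     1     0     1     1     1     1     1
          5     1     0     0     1     1     1     1     1     2     2     2
          6     1     0     0     1     1     1     2     1     2     3     3

3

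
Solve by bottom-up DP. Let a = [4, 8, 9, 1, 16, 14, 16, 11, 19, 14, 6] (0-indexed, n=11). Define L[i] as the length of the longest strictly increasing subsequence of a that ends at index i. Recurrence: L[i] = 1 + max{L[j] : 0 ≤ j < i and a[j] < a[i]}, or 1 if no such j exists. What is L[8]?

   i    0    1    2    3    4    5    6    7    8    9   10
a[i]    4    8    9    1   16   14   16   11   19   14    6
L[i]    1    2    3    1    4    4    5    4    6    5    2

6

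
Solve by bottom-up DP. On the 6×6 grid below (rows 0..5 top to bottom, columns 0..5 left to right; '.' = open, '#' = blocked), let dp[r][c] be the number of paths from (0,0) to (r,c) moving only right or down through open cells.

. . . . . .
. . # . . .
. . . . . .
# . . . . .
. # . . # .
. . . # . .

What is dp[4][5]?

25

r\c   0   1   2   3   4   5
  0   1   1   1   1   1   1
  1   1   2   0   1   2   3
  2   1   3   3   4   6   9
  3   0   3   6  10  16  25
  4   0   0   6  16   0  25
  5   0   0   6   0   0  25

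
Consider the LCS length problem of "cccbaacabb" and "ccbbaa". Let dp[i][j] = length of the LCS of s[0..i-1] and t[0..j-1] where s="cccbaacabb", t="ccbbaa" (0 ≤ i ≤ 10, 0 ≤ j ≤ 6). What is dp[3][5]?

   ''  c  c  b  b  a  a
''  0  0  0  0  0  0  0
 c  0  1  1  1  1  1  1
 c  0  1  2  2  2  2  2
 c  0  1  2  2  2  2  2
 b  0  1  2  3  3  3  3
 a  0  1  2  3  3  4  4
 a  0  1  2  3  3  4  5
 c  0  1  2  3  3  4  5
 a  0  1  2  3  3  4  5
 b  0  1  2  3  4  4  5
 b  0  1  2  3  4  4  5

2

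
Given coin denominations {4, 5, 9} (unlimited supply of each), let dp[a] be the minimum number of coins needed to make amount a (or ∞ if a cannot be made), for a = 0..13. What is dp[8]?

 a  0  1  2  3  4  5  6  7  8  9 10 11 12 13
dp  0  -  -  -  1  1  -  -  2  1  2  -  3  2
(- denotes ∞ / unreachable)

2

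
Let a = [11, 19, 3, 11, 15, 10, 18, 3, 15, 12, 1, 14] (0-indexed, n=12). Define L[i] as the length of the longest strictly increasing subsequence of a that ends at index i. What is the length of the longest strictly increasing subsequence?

4

   i    0    1    2    3    4    5    6    7    8    9   10   11
a[i]   11   19    3   11   15   10   18    3   15   12    1   14
L[i]    1    2    1    2    3    2    4    1    3    3    1    4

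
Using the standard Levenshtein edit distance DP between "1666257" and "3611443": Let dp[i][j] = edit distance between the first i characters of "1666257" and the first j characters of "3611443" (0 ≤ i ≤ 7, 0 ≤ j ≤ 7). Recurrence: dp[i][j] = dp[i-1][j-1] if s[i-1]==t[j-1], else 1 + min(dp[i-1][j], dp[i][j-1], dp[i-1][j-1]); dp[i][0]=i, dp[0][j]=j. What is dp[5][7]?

   ''  3  6  1  1  4  4  3
''  0  1  2  3  4  5  6  7
 1  1  1  2  2  3  4  5  6
 6  2  2  1  2  3  4  5  6
 6  3  3  2  2  3  4  5  6
 6  4  4  3  3  3  4  5  6
 2  5  5  4  4  4  4  5  6
 5  6  6  5  5  5  5  5  6
 7  7  7  6  6  6  6  6  6

6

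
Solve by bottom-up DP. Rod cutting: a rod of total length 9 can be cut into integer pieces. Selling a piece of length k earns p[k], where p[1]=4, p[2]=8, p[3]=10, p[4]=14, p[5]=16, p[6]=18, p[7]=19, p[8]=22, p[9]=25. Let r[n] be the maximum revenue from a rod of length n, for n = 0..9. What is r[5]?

   n    0    1    2    3    4    5    6    7    8    9
r[n]    0    4    8   12   16   20   24   28   32   36

20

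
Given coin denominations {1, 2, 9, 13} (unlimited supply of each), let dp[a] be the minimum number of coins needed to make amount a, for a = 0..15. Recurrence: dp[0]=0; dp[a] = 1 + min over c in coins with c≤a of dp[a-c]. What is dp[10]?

2

 a  0  1  2  3  4  5  6  7  8  9 10 11 12 13 14 15
dp  0  1  1  2  2  3  3  4  4  1  2  2  3  1  2  2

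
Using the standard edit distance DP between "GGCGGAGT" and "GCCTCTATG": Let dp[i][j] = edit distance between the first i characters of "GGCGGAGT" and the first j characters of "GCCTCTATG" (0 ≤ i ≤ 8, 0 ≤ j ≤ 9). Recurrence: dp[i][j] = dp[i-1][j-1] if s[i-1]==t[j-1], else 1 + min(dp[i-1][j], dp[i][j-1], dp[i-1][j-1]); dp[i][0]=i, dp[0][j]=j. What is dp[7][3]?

   ''  G  C  C  T  C  T  A  T  G
''  0  1  2  3  4  5  6  7  8  9
 G  1  0  1  2  3  4  5  6  7  8
 G  2  1  1  2  3  4  5  6  7  7
 C  3  2  1  1  2  3  4  5  6  7
 G  4  3  2  2  2  3  4  5  6  6
 G  5  4  3  3  3  3  4  5  6  6
 A  6  5  4  4  4  4  4  4  5  6
 G  7  6  5  5  5  5  5  5  5  5
 T  8  7  6  6  5  6  5  6  5  6

5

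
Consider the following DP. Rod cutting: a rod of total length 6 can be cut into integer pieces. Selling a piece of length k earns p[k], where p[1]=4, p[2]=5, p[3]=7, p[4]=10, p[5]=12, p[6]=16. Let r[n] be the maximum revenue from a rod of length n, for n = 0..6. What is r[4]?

16

   n    0    1    2    3    4    5    6
r[n]    0    4    8   12   16   20   24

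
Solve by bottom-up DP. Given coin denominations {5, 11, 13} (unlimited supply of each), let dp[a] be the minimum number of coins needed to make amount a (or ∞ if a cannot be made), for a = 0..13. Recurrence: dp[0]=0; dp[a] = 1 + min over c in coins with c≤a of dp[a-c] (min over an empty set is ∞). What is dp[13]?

 a  0  1  2  3  4  5  6  7  8  9 10 11 12 13
dp  0  -  -  -  -  1  -  -  -  -  2  1  -  1
(- denotes ∞ / unreachable)

1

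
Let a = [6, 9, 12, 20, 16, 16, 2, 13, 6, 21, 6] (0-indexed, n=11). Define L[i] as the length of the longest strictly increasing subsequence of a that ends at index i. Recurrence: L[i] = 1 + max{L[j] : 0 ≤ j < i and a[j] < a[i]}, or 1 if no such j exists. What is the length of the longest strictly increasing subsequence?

   i    0    1    2    3    4    5    6    7    8    9   10
a[i]    6    9   12   20   16   16    2   13    6   21    6
L[i]    1    2    3    4    4    4    1    4    2    5    2

5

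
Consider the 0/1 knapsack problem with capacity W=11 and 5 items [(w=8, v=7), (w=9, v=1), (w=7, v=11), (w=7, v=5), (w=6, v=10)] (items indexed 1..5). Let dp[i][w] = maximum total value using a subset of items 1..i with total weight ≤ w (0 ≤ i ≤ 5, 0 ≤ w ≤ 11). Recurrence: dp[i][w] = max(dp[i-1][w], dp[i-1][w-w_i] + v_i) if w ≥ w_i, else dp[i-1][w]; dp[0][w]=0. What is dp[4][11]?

11

i\w   0   1   2   3   4   5   6   7   8   9  10  11
  0   0   0   0   0   0   0   0   0   0   0   0   0
  1   0   0   0   0   0   0   0   0   7   7   7   7
  2   0   0   0   0   0   0   0   0   7   7   7   7
  3   0   0   0   0   0   0   0  11  11  11  11  11
  4   0   0   0   0   0   0   0  11  11  11  11  11
  5   0   0   0   0   0   0  10  11  11  11  11  11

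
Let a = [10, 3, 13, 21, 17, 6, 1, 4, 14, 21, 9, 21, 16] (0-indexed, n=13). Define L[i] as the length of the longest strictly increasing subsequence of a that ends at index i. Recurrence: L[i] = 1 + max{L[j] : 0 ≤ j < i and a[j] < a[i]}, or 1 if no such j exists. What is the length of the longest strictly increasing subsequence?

   i    0    1    2    3    4    5    6    7    8    9   10   11   12
a[i]   10    3   13   21   17    6    1    4   14   21    9   21   16
L[i]    1    1    2    3    3    2    1    2    3    4    3    4    4

4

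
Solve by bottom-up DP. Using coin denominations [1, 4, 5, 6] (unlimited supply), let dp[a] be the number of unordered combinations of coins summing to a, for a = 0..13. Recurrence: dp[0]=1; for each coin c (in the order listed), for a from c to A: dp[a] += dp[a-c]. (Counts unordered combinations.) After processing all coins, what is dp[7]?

4

after  coin     0     1     2     3     4     5     6     7     8     9    10    11    12    13
          1     1     1     1     1     1     1     1     1     1     1     1     1     1     1
          4     1     1     1     1     2     2     2     2     3     3     3     3     4     4
          5     1     1     1     1     2     3     3     3     4     5     6     6     7     8
          6     1     1     1     1     2     3     4     4     5     6     8     9    11    12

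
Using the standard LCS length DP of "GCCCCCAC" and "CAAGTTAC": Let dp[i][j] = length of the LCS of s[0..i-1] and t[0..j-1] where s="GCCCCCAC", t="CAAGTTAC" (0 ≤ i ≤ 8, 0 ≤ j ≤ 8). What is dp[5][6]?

   ''  C  A  A  G  T  T  A  C
''  0  0  0  0  0  0  0  0  0
 G  0  0  0  0  1  1  1  1  1
 C  0  1  1  1  1  1  1  1  2
 C  0  1  1  1  1  1  1  1  2
 C  0  1  1  1  1  1  1  1  2
 C  0  1  1  1  1  1  1  1  2
 C  0  1  1  1  1  1  1  1  2
 A  0  1  2  2  2  2  2  2  2
 C  0  1  2  2  2  2  2  2  3

1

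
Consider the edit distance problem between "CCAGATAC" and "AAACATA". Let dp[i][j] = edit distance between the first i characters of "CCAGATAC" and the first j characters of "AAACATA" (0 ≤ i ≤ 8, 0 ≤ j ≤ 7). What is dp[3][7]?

   ''  A  A  A  C  A  T  A
''  0  1  2  3  4  5  6  7
 C  1  1  2  3  3  4  5  6
 C  2  2  2  3  3  4  5  6
 A  3  2  2  2  3  3  4  5
 G  4  3  3  3  3  4  4  5
 A  5  4  3  3  4  3  4  4
 T  6  5  4  4  4  4  3  4
 A  7  6  5  4  5  4  4  3
 C  8  7  6  5  4  5  5  4

5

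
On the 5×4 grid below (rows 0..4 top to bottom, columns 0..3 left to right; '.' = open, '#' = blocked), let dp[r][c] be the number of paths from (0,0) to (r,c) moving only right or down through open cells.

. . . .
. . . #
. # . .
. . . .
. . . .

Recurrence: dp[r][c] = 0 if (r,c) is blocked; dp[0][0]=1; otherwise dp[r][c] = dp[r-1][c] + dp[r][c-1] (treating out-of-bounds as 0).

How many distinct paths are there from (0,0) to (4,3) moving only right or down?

r\c   0   1   2   3
  0   1   1   1   1
  1   1   2   3   0
  2   1   0   3   3
  3   1   1   4   7
  4   1   2   6  13

13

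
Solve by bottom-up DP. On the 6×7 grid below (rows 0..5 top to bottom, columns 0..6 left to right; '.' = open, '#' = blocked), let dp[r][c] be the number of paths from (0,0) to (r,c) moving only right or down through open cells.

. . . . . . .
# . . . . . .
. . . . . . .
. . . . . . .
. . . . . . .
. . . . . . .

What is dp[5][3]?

r\c   0   1   2   3   4   5   6
  0   1   1   1   1   1   1   1
  1   0   1   2   3   4   5   6
  2   0   1   3   6  10  15  21
  3   0   1   4  10  20  35  56
  4   0   1   5  15  35  70 126
  5   0   1   6  21  56 126 252

21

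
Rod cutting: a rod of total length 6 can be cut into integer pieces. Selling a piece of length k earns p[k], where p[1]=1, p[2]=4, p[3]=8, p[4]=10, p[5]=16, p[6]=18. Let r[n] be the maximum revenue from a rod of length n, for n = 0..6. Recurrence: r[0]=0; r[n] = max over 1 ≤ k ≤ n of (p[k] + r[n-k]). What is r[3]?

8

   n    0    1    2    3    4    5    6
r[n]    0    1    4    8   10   16   18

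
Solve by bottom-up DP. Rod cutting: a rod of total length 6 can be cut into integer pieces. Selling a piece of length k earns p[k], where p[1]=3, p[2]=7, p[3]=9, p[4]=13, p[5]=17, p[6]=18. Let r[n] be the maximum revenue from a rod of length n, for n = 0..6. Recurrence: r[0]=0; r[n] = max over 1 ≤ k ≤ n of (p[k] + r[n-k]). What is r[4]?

14

   n    0    1    2    3    4    5    6
r[n]    0    3    7   10   14   17   21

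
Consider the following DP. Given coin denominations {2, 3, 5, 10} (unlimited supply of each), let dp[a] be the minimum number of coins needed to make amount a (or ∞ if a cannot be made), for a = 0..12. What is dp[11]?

3

 a  0  1  2  3  4  5  6  7  8  9 10 11 12
dp  0  -  1  1  2  1  2  2  2  3  1  3  2
(- denotes ∞ / unreachable)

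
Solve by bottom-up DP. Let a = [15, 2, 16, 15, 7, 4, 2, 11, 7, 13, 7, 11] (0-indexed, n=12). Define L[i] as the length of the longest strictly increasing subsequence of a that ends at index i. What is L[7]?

3

   i    0    1    2    3    4    5    6    7    8    9   10   11
a[i]   15    2   16   15    7    4    2   11    7   13    7   11
L[i]    1    1    2    2    2    2    1    3    3    4    3    4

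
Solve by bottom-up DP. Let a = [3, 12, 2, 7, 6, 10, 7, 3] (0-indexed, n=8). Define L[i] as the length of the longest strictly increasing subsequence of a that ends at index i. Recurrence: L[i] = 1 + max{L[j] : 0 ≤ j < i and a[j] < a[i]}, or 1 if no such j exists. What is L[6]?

3

   i    0    1    2    3    4    5    6    7
a[i]    3   12    2    7    6   10    7    3
L[i]    1    2    1    2    2    3    3    2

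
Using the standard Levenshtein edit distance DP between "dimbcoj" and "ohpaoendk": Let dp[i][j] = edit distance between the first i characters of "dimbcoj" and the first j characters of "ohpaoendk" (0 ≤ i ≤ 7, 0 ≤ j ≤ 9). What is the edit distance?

   ''  o  h  p  a  o  e  n  d  k
''  0  1  2  3  4  5  6  7  8  9
 d  1  1  2  3  4  5  6  7  7  8
 i  2  2  2  3  4  5  6  7  8  8
 m  3  3  3  3  4  5  6  7  8  9
 b  4  4  4  4  4  5  6  7  8  9
 c  5  5  5  5  5  5  6  7  8  9
 o  6  5  6  6  6  5  6  7  8  9
 j  7  6  6  7  7  6  6  7  8  9

9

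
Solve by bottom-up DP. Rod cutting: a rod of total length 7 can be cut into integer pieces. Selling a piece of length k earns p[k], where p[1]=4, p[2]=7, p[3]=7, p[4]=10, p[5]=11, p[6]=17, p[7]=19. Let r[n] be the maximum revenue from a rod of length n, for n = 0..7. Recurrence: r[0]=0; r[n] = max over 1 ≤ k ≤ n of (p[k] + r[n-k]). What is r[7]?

28

   n    0    1    2    3    4    5    6    7
r[n]    0    4    8   12   16   20   24   28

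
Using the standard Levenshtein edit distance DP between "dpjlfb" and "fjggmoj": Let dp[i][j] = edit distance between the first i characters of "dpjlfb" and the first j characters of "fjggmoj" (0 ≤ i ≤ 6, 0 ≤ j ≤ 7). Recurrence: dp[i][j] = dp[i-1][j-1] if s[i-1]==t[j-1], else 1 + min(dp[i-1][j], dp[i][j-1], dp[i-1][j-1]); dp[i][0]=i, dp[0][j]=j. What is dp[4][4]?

4

   ''  f  j  g  g  m  o  j
''  0  1  2  3  4  5  6  7
 d  1  1  2  3  4  5  6  7
 p  2  2  2  3  4  5  6  7
 j  3  3  2  3  4  5  6  6
 l  4  4  3  3  4  5  6  7
 f  5  4  4  4  4  5  6  7
 b  6  5  5  5  5  5  6  7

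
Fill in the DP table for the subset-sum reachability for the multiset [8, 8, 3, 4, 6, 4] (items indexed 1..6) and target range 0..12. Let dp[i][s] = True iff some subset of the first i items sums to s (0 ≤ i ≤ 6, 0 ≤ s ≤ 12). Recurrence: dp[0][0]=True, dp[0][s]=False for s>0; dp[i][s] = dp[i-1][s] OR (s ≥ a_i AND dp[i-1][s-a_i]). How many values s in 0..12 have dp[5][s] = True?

i\s   0   1   2   3   4   5   6   7   8   9  10  11  12
  0   T   F   F   F   F   F   F   F   F   F   F   F   F
  1   T   F   F   F   F   F   F   F   T   F   F   F   F
  2   T   F   F   F   F   F   F   F   T   F   F   F   F
  3   T   F   F   T   F   F   F   F   T   F   F   T   F
  4   T   F   F   T   T   F   F   T   T   F   F   T   T
  5   T   F   F   T   T   F   T   T   T   T   T   T   T
  6   T   F   F   T   T   F   T   T   T   T   T   T   T

10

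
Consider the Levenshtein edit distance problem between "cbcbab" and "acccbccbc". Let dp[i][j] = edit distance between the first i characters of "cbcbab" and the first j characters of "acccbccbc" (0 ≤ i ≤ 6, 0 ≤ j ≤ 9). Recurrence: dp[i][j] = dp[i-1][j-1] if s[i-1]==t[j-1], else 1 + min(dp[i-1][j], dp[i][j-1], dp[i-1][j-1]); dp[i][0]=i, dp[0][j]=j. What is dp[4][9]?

5

   ''  a  c  c  c  b  c  c  b  c
''  0  1  2  3  4  5  6  7  8  9
 c  1  1  1  2  3  4  5  6  7  8
 b  2  2  2  2  3  3  4  5  6  7
 c  3  3  2  2  2  3  3  4  5  6
 b  4  4  3  3  3  2  3  4  4  5
 a  5  4  4  4  4  3  3  4  5  5
 b  6  5  5  5  5  4  4  4  4  5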